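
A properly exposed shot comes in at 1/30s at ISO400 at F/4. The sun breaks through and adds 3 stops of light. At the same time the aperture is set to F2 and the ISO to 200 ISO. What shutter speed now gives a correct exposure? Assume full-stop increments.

Scene light: 3 stops brighter.
Aperture: f/4 → f/2.8 → f/2 — 2 stops larger aperture (brighter).
ISO: 400 → 200 — 1 stop lower (darker).
Net so far: 4 stops brighter. Shutter speed: 1/30 → 1/60 → 1/125 → 1/250 → 1/500.

1/500s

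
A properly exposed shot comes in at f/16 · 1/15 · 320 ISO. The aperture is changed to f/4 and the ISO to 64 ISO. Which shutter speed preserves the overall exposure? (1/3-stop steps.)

1/50s

Aperture: f/16 → f/14 → f/13 → f/11 → f/10 → f/9 → f/8 → f/7.1 → f/6.3 → f/5.6 → f/5 → f/4.5 → f/4 — 4 stops opened up (brighter).
ISO: 320 → 250 → 200 → 160 → 125 → 100 → 80 → 64 — 2 1/3 stops lower (darker).
Net change so far: 1 2/3 stops brighter. Offset with the shutter speed: 1/15 → 1/20 → 1/25 → 1/30 → 1/40 → 1/50.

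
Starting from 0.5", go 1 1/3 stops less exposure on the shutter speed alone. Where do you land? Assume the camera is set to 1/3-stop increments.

Shutter speed: 0.5 → 0.4 → 0.3 → 1/4 → 1/5 — 1 1/3 stops shorter (darker).

1/5s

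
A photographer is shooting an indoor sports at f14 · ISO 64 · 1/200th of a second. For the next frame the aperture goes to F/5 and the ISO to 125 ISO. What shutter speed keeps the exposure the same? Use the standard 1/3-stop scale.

Aperture: f/14 → f/13 → f/11 → f/10 → f/9 → f/8 → f/7.1 → f/6.3 → f/5.6 → f/5 — 3 stops opened up (brighter).
ISO: 64 → 80 → 100 → 125 — 1 stop raised (brighter).
Net change so far: 4 stops brighter. Offset with the shutter speed: 1/200 → 1/250 → 1/320 → 1/400 → 1/500 → 1/640 → 1/800 → 1/1000 → 1/1250 → 1/1600 → 1/2000 → 1/2500 → 1/3200.

1/3200s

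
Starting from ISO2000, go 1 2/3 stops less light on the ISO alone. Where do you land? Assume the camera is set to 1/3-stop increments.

ISO: 2000 → 1600 → 1250 → 1000 → 800 → 640 — 1 2/3 stops lower (darker).

ISO 640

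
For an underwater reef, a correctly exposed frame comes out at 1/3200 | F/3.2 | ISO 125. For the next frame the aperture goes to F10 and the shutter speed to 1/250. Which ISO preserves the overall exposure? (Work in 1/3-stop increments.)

ISO 100

Aperture: f/3.2 → f/3.5 → f/4 → f/4.5 → f/5 → f/5.6 → f/6.3 → f/7.1 → f/8 → f/9 → f/10 — 3 1/3 stops smaller aperture (darker).
Shutter speed: 1/3200 → 1/2500 → 1/2000 → 1/1600 → 1/1250 → 1/1000 → 1/800 → 1/640 → 1/500 → 1/400 → 1/320 → 1/250 — 3 2/3 stops longer (brighter).
Net change so far: 1/3 stop brighter. Offset with the ISO: 125 → 100.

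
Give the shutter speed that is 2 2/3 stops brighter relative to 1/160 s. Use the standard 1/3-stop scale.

Shutter speed: 1/160 → 1/125 → 1/100 → 1/80 → 1/60 → 1/50 → 1/40 → 1/30 → 1/25 — 2 2/3 stops slower (brighter).

1/25s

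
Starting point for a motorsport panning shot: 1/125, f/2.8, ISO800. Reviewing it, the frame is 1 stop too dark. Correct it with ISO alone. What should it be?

Underexposed by 1 stop → need 1 stop brighter.
ISO: 800 → 1600.

ISO 1600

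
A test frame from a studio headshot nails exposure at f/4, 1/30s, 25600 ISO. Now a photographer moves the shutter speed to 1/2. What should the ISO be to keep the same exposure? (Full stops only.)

ISO 1600

Shutter speed: 1/30 → 1/15 → 1/8 → 1/4 → 1/2 — 4 stops longer (brighter).
Need 4 stops darker from the ISO: 25600 → 12800 → 6400 → 3200 → 1600.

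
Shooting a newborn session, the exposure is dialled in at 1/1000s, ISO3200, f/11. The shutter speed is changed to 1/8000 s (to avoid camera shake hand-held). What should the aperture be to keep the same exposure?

Shutter speed: 1/1000 → 1/2000 → 1/4000 → 1/8000 — 3 stops shorter (darker).
Need 3 stops brighter from the aperture: f/11 → f/8 → f/5.6 → f/4.

f/4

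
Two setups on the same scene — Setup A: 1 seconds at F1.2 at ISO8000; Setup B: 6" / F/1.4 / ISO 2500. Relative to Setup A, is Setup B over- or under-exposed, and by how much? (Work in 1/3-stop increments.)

Aperture: f/1.2 → f/1.4 — 1/3 stop narrower (darker).
Shutter speed: 1 → 1.3 → 1.6 → 2 → 2.5 → 3.2 → 4 → 5 → 6 — 2 2/3 stops slower (brighter).
ISO: 8000 → 6400 → 5000 → 4000 → 3200 → 2500 — 1 2/3 stops dropped (darker).
Net: −1/3 +2 2/3 −1 2/3 = +2/3 stops.

2/3 stop brighter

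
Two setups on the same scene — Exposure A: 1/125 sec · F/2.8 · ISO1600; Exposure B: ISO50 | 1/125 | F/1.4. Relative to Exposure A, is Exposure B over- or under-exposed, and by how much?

3 stops darker

Aperture: f/2.8 → f/2 → f/1.4 — 2 stops larger aperture (brighter).
Shutter speed: unchanged.
ISO: 1600 → 800 → 400 → 200 → 100 → 50 — 5 stops lower (darker).
Net: +2 −5 = −3 stops.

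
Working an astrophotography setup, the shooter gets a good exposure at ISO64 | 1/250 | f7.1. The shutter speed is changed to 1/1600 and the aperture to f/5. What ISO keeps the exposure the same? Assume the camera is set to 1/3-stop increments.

Shutter speed: 1/250 → 1/320 → 1/400 → 1/500 → 1/640 → 1/800 → 1/1000 → 1/1250 → 1/1600 — 2 2/3 stops faster (darker).
Aperture: f/7.1 → f/6.3 → f/5.6 → f/5 — 1 stop opened up (brighter).
Net change so far: 1 2/3 stops darker. Offset with the ISO: 64 → 80 → 100 → 125 → 160 → 200.

ISO 200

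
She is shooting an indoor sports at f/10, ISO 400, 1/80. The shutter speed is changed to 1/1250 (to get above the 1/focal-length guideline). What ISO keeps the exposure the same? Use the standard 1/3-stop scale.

ISO 6400

Shutter speed: 1/80 → 1/100 → 1/125 → 1/160 → 1/200 → 1/250 → 1/320 → 1/400 → 1/500 → 1/640 → 1/800 → 1/1000 → 1/1250 — 4 stops shorter (darker).
Need 4 stops brighter from the ISO: 400 → 500 → 640 → 800 → 1000 → 1250 → 1600 → 2000 → 2500 → 3200 → 4000 → 5000 → 6400.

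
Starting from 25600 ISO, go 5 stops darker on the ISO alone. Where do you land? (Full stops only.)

ISO 800

ISO: 25600 → 12800 → 6400 → 3200 → 1600 → 800 — 5 stops lower (darker).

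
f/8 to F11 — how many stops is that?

1 stop

f/8 → f/11 — count the steps: 1 stop.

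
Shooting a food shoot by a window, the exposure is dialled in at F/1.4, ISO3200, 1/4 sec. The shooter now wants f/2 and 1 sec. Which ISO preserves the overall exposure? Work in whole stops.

Aperture: f/1.4 → f/2 — 1 stop smaller aperture (darker).
Shutter speed: 1/4 → 1/2 → 1 — 2 stops longer (brighter).
Net change so far: 1 stop brighter. Offset with the ISO: 3200 → 1600.

ISO 1600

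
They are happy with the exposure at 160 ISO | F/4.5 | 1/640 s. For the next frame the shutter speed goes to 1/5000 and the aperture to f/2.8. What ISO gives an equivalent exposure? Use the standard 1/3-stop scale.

ISO 500

Shutter speed: 1/640 → 1/800 → 1/1000 → 1/1250 → 1/1600 → 1/2000 → 1/2500 → 1/3200 → 1/4000 → 1/5000 — 3 stops faster (darker).
Aperture: f/4.5 → f/4 → f/3.5 → f/3.2 → f/2.8 — 1 1/3 stops wider (brighter).
Net change so far: 1 2/3 stops darker. Offset with the ISO: 160 → 200 → 250 → 320 → 400 → 500.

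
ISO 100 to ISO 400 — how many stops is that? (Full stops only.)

2 stops

100 → 200 → 400 — count the steps: 2 stops.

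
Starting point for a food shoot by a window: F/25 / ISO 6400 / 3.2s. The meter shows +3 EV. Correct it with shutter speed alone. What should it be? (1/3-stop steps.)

0.4 s

Overexposed by 3 stops → need 3 stops darker.
Shutter speed: 3.2 → 2.5 → 2 → 1.6 → 1.3 → 1 → 0.8 → 0.6 → 0.5 → 0.4.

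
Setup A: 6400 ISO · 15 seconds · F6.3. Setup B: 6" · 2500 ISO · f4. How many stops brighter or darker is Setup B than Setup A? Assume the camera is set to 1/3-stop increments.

Aperture: f/6.3 → f/5.6 → f/5 → f/4.5 → f/4 — 1 1/3 stops larger aperture (brighter).
Shutter speed: 15 → 13 → 10 → 8 → 6 — 1 1/3 stops faster (darker).
ISO: 6400 → 5000 → 4000 → 3200 → 2500 — 1 1/3 stops dropped (darker).
Net: +1 1/3 −1 1/3 −1 1/3 = −1 1/3 stops.

1 1/3 stops darker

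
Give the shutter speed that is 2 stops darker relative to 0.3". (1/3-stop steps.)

1/13s

Shutter speed: 0.3 → 1/4 → 1/5 → 1/6 → 1/8 → 1/10 → 1/13 — 2 stops faster (darker).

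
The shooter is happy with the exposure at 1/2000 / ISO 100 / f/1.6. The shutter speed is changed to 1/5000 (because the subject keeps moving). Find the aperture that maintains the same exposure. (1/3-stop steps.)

f/1.0

Shutter speed: 1/2000 → 1/2500 → 1/3200 → 1/4000 → 1/5000 — 1 1/3 stops shorter (darker).
Need 1 1/3 stops brighter from the aperture: f/1.6 → f/1.4 → f/1.2 → f/1.1 → f/1.0.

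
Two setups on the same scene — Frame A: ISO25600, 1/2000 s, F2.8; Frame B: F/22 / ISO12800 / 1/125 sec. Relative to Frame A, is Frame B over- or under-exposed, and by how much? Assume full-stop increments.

Aperture: f/2.8 → f/4 → f/5.6 → f/8 → f/11 → f/16 → f/22 — 6 stops smaller aperture (darker).
Shutter speed: 1/2000 → 1/1000 → 1/500 → 1/250 → 1/125 — 4 stops longer (brighter).
ISO: 25600 → 12800 — 1 stop lower (darker).
Net: −6 +4 −1 = −3 stops.

3 stops darker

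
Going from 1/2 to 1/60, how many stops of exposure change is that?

5 stops

1/2 → 1/4 → 1/8 → 1/15 → 1/30 → 1/60 — count the steps: 5 stops.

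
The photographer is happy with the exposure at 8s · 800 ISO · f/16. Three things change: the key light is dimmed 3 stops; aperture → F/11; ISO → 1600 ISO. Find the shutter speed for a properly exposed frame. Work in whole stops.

Scene light: 3 stops darker.
Aperture: f/16 → f/11 — 1 stop larger aperture (brighter).
ISO: 800 → 1600 — 1 stop higher (brighter).
Net so far: 1 stop darker. Shutter speed: 8 → 15.

15 s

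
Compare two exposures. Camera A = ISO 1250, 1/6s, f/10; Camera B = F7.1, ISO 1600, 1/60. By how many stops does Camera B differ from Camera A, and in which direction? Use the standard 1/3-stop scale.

2 stops darker

Aperture: f/10 → f/9 → f/8 → f/7.1 — 1 stop larger aperture (brighter).
Shutter speed: 1/6 → 1/8 → 1/10 → 1/13 → 1/15 → 1/20 → 1/25 → 1/30 → 1/40 → 1/50 → 1/60 — 3 1/3 stops shorter (darker).
ISO: 1250 → 1600 — 1/3 stop raised (brighter).
Net: +1 −3 1/3 +1/3 = −2 stops.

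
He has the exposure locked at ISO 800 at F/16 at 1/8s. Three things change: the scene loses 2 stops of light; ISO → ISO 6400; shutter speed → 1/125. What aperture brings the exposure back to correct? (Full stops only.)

f/5.6

Scene light: 2 stops darker.
ISO: 800 → 1600 → 3200 → 6400 — 3 stops higher (brighter).
Shutter speed: 1/8 → 1/15 → 1/30 → 1/60 → 1/125 — 4 stops faster (darker).
Net so far: 3 stops darker. Aperture: f/16 → f/11 → f/8 → f/5.6.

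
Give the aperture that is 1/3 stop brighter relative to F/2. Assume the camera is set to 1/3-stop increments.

f/1.8

Aperture: f/2 → f/1.8 — 1/3 stop opened up (brighter).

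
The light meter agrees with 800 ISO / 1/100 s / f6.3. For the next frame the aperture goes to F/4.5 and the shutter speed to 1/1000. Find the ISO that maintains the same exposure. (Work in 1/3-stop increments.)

Aperture: f/6.3 → f/5.6 → f/5 → f/4.5 — 1 stop opened up (brighter).
Shutter speed: 1/100 → 1/125 → 1/160 → 1/200 → 1/250 → 1/320 → 1/400 → 1/500 → 1/640 → 1/800 → 1/1000 — 3 1/3 stops shorter (darker).
Net change so far: 2 1/3 stops darker. Offset with the ISO: 800 → 1000 → 1250 → 1600 → 2000 → 2500 → 3200 → 4000.

ISO 4000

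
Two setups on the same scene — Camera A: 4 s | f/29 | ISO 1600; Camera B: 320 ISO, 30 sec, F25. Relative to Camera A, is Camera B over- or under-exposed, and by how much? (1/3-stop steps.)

1 stop brighter

Aperture: f/29 → f/25 — 1/3 stop opened up (brighter).
Shutter speed: 4 → 5 → 6 → 8 → 10 → 13 → 15 → 20 → 25 → 30 — 3 stops longer (brighter).
ISO: 1600 → 1250 → 1000 → 800 → 640 → 500 → 400 → 320 — 2 1/3 stops dropped (darker).
Net: +1/3 +3 −2 1/3 = +1 stop.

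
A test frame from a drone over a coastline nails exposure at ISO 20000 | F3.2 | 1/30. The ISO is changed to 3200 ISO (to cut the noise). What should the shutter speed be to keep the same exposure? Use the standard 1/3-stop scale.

ISO: 20000 → 16000 → 12800 → 10000 → 8000 → 6400 → 5000 → 4000 → 3200 — 2 2/3 stops lower (darker).
Need 2 2/3 stops brighter from the shutter speed: 1/30 → 1/25 → 1/20 → 1/15 → 1/13 → 1/10 → 1/8 → 1/6 → 1/5.

1/5s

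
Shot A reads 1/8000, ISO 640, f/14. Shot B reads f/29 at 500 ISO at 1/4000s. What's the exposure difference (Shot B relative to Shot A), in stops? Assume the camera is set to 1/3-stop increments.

1 1/3 stops darker

Aperture: f/14 → f/16 → f/18 → f/20 → f/22 → f/25 → f/29 — 2 stops smaller aperture (darker).
Shutter speed: 1/8000 → 1/6400 → 1/5000 → 1/4000 — 1 stop slower (brighter).
ISO: 640 → 500 — 1/3 stop dropped (darker).
Net: −2 +1 −1/3 = −1 1/3 stops.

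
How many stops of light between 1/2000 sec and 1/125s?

4 stops

1/2000 → 1/1000 → 1/500 → 1/250 → 1/125 — count the steps: 4 stops.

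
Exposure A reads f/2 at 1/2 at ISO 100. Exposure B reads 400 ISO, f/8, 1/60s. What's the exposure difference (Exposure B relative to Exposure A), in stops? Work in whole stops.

Aperture: f/2 → f/2.8 → f/4 → f/5.6 → f/8 — 4 stops smaller aperture (darker).
Shutter speed: 1/2 → 1/4 → 1/8 → 1/15 → 1/30 → 1/60 — 5 stops shorter (darker).
ISO: 100 → 200 → 400 — 2 stops raised (brighter).
Net: −4 −5 +2 = −7 stops.

7 stops darker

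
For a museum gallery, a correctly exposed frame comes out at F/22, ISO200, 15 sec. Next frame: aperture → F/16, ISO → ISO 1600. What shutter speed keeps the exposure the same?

1 s

Aperture: f/22 → f/16 — 1 stop larger aperture (brighter).
ISO: 200 → 400 → 800 → 1600 — 3 stops raised (brighter).
Net change so far: 4 stops brighter. Offset with the shutter speed: 15 → 8 → 4 → 2 → 1.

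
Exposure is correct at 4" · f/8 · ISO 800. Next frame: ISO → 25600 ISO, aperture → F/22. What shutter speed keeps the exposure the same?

ISO: 800 → 1600 → 3200 → 6400 → 12800 → 25600 — 5 stops higher (brighter).
Aperture: f/8 → f/11 → f/16 → f/22 — 3 stops stopped down (darker).
Net change so far: 2 stops brighter. Offset with the shutter speed: 4 → 2 → 1.

1 s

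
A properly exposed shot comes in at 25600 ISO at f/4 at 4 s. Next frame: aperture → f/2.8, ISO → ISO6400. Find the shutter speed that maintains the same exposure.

Aperture: f/4 → f/2.8 — 1 stop opened up (brighter).
ISO: 25600 → 12800 → 6400 — 2 stops dropped (darker).
Net change so far: 1 stop darker. Offset with the shutter speed: 4 → 8.

8 s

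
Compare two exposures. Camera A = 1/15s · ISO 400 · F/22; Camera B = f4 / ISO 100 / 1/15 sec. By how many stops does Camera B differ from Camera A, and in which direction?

Aperture: f/22 → f/16 → f/11 → f/8 → f/5.6 → f/4 — 5 stops opened up (brighter).
Shutter speed: unchanged.
ISO: 400 → 200 → 100 — 2 stops lower (darker).
Net: +5 −2 = +3 stops.

3 stops brighter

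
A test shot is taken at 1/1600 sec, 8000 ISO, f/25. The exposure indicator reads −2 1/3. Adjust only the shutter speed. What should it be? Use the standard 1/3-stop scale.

Underexposed by 2 1/3 stops → need 2 1/3 stops brighter.
Shutter speed: 1/1600 → 1/1250 → 1/1000 → 1/800 → 1/640 → 1/500 → 1/400 → 1/320.

1/320s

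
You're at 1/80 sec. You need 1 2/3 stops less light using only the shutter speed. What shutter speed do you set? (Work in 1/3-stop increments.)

1/250s

Shutter speed: 1/80 → 1/100 → 1/125 → 1/160 → 1/200 → 1/250 — 1 2/3 stops faster (darker).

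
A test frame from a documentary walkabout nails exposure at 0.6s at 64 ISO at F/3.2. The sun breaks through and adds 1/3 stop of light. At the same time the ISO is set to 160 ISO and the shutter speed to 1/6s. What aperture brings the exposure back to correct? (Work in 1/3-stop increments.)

Scene light: 1/3 stop brighter.
ISO: 64 → 80 → 100 → 125 → 160 — 1 1/3 stops higher (brighter).
Shutter speed: 0.6 → 0.5 → 0.4 → 0.3 → 1/4 → 1/5 → 1/6 — 2 stops shorter (darker).
Net so far: 1/3 stop darker. Aperture: f/3.2 → f/2.8.

f/2.8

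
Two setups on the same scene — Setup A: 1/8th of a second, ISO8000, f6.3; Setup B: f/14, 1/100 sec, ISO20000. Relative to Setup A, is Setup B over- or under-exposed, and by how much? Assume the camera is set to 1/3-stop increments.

4 2/3 stops darker

Aperture: f/6.3 → f/7.1 → f/8 → f/9 → f/10 → f/11 → f/13 → f/14 — 2 1/3 stops narrower (darker).
Shutter speed: 1/8 → 1/10 → 1/13 → 1/15 → 1/20 → 1/25 → 1/30 → 1/40 → 1/50 → 1/60 → 1/80 → 1/100 — 3 2/3 stops faster (darker).
ISO: 8000 → 10000 → 12800 → 16000 → 20000 — 1 1/3 stops raised (brighter).
Net: −2 1/3 −3 2/3 +1 1/3 = −4 2/3 stops.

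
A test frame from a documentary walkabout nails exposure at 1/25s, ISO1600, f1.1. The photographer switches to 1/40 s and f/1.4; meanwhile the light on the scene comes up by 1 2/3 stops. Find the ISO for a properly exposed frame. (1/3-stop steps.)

Scene light: 1 2/3 stops brighter.
Shutter speed: 1/25 → 1/30 → 1/40 — 2/3 stop shorter (darker).
Aperture: f/1.1 → f/1.2 → f/1.4 — 2/3 stop narrower (darker).
Net so far: 1/3 stop brighter. ISO: 1600 → 1250.

ISO 1250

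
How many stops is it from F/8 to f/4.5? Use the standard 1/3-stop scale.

f/8 → f/7.1 → f/6.3 → f/5.6 → f/5 → f/4.5 — count the steps: 5 third-stops = 1 2/3 stops.

1 2/3 stops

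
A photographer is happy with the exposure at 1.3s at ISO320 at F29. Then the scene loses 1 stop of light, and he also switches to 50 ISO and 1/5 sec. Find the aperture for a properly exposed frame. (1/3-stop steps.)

f/3.2

Scene light: 1 stop darker.
ISO: 320 → 250 → 200 → 160 → 125 → 100 → 80 → 64 → 50 — 2 2/3 stops lower (darker).
Shutter speed: 1.3 → 1 → 0.8 → 0.6 → 0.5 → 0.4 → 0.3 → 1/4 → 1/5 — 2 2/3 stops shorter (darker).
Net so far: 6 1/3 stops darker. Aperture: f/29 → f/25 → f/22 → f/20 → f/18 → f/16 → f/14 → f/13 → f/11 → f/10 → f/9 → f/8 → f/7.1 → f/6.3 → f/5.6 → f/5 → f/4.5 → f/4 → f/3.5 → f/3.2.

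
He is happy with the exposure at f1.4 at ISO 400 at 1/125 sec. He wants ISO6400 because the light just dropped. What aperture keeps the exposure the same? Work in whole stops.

ISO: 400 → 800 → 1600 → 3200 → 6400 — 4 stops raised (brighter).
Need 4 stops darker from the aperture: f/1.4 → f/2 → f/2.8 → f/4 → f/5.6.

f/5.6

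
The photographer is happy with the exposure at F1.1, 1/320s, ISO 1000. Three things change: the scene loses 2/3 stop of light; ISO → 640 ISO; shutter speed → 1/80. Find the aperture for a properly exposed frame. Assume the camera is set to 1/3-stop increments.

Scene light: 2/3 stop darker.
ISO: 1000 → 800 → 640 — 2/3 stop lower (darker).
Shutter speed: 1/320 → 1/250 → 1/200 → 1/160 → 1/125 → 1/100 → 1/80 — 2 stops slower (brighter).
Net so far: 2/3 stop brighter. Aperture: f/1.1 → f/1.2 → f/1.4.

f/1.4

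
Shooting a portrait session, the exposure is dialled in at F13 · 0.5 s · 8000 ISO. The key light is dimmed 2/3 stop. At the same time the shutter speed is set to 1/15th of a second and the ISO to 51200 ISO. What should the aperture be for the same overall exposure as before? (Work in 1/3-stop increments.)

Scene light: 2/3 stop darker.
Shutter speed: 0.5 → 0.4 → 0.3 → 1/4 → 1/5 → 1/6 → 1/8 → 1/10 → 1/13 → 1/15 — 3 stops faster (darker).
ISO: 8000 → 10000 → 12800 → 16000 → 20000 → 25600 → 32000 → 40000 → 51200 — 2 2/3 stops raised (brighter).
Net so far: 1 stop darker. Aperture: f/13 → f/11 → f/10 → f/9.

f/9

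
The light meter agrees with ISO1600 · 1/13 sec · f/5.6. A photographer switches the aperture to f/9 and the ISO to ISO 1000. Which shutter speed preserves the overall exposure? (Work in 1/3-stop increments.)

0.3 s

Aperture: f/5.6 → f/6.3 → f/7.1 → f/8 → f/9 — 1 1/3 stops smaller aperture (darker).
ISO: 1600 → 1250 → 1000 — 2/3 stop dropped (darker).
Net change so far: 2 stops darker. Offset with the shutter speed: 1/13 → 1/10 → 1/8 → 1/6 → 1/5 → 1/4 → 0.3.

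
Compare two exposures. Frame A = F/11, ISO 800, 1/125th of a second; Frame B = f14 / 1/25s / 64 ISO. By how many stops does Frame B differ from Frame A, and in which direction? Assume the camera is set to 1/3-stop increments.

Aperture: f/11 → f/13 → f/14 — 2/3 stop smaller aperture (darker).
Shutter speed: 1/125 → 1/100 → 1/80 → 1/60 → 1/50 → 1/40 → 1/30 → 1/25 — 2 1/3 stops slower (brighter).
ISO: 800 → 640 → 500 → 400 → 320 → 250 → 200 → 160 → 125 → 100 → 80 → 64 — 3 2/3 stops lower (darker).
Net: −2/3 +2 1/3 −3 2/3 = −2 stops.

2 stops darker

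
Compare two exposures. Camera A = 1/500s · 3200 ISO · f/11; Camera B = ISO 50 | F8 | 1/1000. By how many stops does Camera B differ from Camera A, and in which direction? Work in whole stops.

6 stops darker

Aperture: f/11 → f/8 — 1 stop opened up (brighter).
Shutter speed: 1/500 → 1/1000 — 1 stop shorter (darker).
ISO: 3200 → 1600 → 800 → 400 → 200 → 100 → 50 — 6 stops dropped (darker).
Net: +1 −1 −6 = −6 stops.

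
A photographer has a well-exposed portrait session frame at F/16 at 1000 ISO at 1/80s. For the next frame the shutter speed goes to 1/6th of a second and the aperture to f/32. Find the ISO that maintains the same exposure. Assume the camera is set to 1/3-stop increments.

ISO 320

Shutter speed: 1/80 → 1/60 → 1/50 → 1/40 → 1/30 → 1/25 → 1/20 → 1/15 → 1/13 → 1/10 → 1/8 → 1/6 — 3 2/3 stops slower (brighter).
Aperture: f/16 → f/18 → f/20 → f/22 → f/25 → f/29 → f/32 — 2 stops stopped down (darker).
Net change so far: 1 2/3 stops brighter. Offset with the ISO: 1000 → 800 → 640 → 500 → 400 → 320.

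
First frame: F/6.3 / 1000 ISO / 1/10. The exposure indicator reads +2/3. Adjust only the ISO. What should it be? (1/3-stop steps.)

Overexposed by 2/3 stop → need 2/3 stop darker.
ISO: 1000 → 800 → 640.

ISO 640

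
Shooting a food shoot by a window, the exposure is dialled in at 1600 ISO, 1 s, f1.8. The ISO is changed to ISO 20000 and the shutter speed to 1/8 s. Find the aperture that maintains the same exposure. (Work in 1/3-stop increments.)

f/2.2

ISO: 1600 → 2000 → 2500 → 3200 → 4000 → 5000 → 6400 → 8000 → 10000 → 12800 → 16000 → 20000 — 3 2/3 stops raised (brighter).
Shutter speed: 1 → 0.8 → 0.6 → 0.5 → 0.4 → 0.3 → 1/4 → 1/5 → 1/6 → 1/8 — 3 stops faster (darker).
Net change so far: 2/3 stop brighter. Offset with the aperture: f/1.8 → f/2 → f/2.2.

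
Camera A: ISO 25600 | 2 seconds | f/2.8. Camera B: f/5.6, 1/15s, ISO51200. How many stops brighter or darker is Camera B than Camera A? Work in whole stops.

Aperture: f/2.8 → f/4 → f/5.6 — 2 stops narrower (darker).
Shutter speed: 2 → 1 → 1/2 → 1/4 → 1/8 → 1/15 — 5 stops faster (darker).
ISO: 25600 → 51200 — 1 stop higher (brighter).
Net: −2 −5 +1 = −6 stops.

6 stops darker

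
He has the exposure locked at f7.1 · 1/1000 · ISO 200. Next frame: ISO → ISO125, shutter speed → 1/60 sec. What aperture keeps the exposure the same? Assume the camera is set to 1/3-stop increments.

ISO: 200 → 160 → 125 — 2/3 stop dropped (darker).
Shutter speed: 1/1000 → 1/800 → 1/640 → 1/500 → 1/400 → 1/320 → 1/250 → 1/200 → 1/160 → 1/125 → 1/100 → 1/80 → 1/60 — 4 stops slower (brighter).
Net change so far: 3 1/3 stops brighter. Offset with the aperture: f/7.1 → f/8 → f/9 → f/10 → f/11 → f/13 → f/14 → f/16 → f/18 → f/20 → f/22.

f/22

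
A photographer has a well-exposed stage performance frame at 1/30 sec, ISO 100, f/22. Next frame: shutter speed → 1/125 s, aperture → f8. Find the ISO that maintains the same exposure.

ISO 50

Shutter speed: 1/30 → 1/60 → 1/125 — 2 stops faster (darker).
Aperture: f/22 → f/16 → f/11 → f/8 — 3 stops opened up (brighter).
Net change so far: 1 stop brighter. Offset with the ISO: 100 → 50.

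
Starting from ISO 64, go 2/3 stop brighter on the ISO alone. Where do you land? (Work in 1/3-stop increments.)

ISO: 64 → 80 → 100 — 2/3 stop raised (brighter).

ISO 100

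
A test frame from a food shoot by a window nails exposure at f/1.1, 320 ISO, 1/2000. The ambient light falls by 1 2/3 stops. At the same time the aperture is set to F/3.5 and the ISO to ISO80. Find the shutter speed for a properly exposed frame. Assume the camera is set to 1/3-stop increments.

Scene light: 1 2/3 stops darker.
Aperture: f/1.1 → f/1.2 → f/1.4 → f/1.6 → f/1.8 → f/2 → f/2.2 → f/2.5 → f/2.8 → f/3.2 → f/3.5 — 3 1/3 stops stopped down (darker).
ISO: 320 → 250 → 200 → 160 → 125 → 100 → 80 — 2 stops dropped (darker).
Net so far: 7 stops darker. Shutter speed: 1/2000 → 1/1600 → 1/1250 → 1/1000 → 1/800 → 1/640 → 1/500 → 1/400 → 1/320 → 1/250 → 1/200 → 1/160 → 1/125 → 1/100 → 1/80 → 1/60 → 1/50 → 1/40 → 1/30 → 1/25 → 1/20 → 1/15.

1/15s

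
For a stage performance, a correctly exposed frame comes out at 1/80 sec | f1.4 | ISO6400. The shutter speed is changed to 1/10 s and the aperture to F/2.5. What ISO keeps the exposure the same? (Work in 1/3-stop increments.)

Shutter speed: 1/80 → 1/60 → 1/50 → 1/40 → 1/30 → 1/25 → 1/20 → 1/15 → 1/13 → 1/10 — 3 stops longer (brighter).
Aperture: f/1.4 → f/1.6 → f/1.8 → f/2 → f/2.2 → f/2.5 — 1 2/3 stops smaller aperture (darker).
Net change so far: 1 1/3 stops brighter. Offset with the ISO: 6400 → 5000 → 4000 → 3200 → 2500.

ISO 2500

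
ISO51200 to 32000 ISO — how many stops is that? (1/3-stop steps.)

51200 → 40000 → 32000 — count the steps: 2 third-stops = 2/3 stop.

2/3 stop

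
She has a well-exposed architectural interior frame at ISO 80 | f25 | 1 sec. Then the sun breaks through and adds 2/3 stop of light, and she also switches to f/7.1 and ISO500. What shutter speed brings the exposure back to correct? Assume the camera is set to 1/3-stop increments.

1/125s

Scene light: 2/3 stop brighter.
Aperture: f/25 → f/22 → f/20 → f/18 → f/16 → f/14 → f/13 → f/11 → f/10 → f/9 → f/8 → f/7.1 — 3 2/3 stops wider (brighter).
ISO: 80 → 100 → 125 → 160 → 200 → 250 → 320 → 400 → 500 — 2 2/3 stops higher (brighter).
Net so far: 7 stops brighter. Shutter speed: 1 → 0.8 → 0.6 → 0.5 → 0.4 → 0.3 → 1/4 → 1/5 → 1/6 → 1/8 → 1/10 → 1/13 → 1/15 → 1/20 → 1/25 → 1/30 → 1/40 → 1/50 → 1/60 → 1/80 → 1/100 → 1/125.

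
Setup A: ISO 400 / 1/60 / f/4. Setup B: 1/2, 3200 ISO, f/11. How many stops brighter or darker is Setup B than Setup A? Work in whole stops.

Aperture: f/4 → f/5.6 → f/8 → f/11 — 3 stops narrower (darker).
Shutter speed: 1/60 → 1/30 → 1/15 → 1/8 → 1/4 → 1/2 — 5 stops longer (brighter).
ISO: 400 → 800 → 1600 → 3200 — 3 stops raised (brighter).
Net: −3 +5 +3 = +5 stops.

5 stops brighter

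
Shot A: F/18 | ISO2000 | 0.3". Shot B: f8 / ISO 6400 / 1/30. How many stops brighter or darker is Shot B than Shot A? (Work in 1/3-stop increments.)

Aperture: f/18 → f/16 → f/14 → f/13 → f/11 → f/10 → f/9 → f/8 — 2 1/3 stops wider (brighter).
Shutter speed: 0.3 → 1/4 → 1/5 → 1/6 → 1/8 → 1/10 → 1/13 → 1/15 → 1/20 → 1/25 → 1/30 — 3 1/3 stops faster (darker).
ISO: 2000 → 2500 → 3200 → 4000 → 5000 → 6400 — 1 2/3 stops raised (brighter).
Net: +2 1/3 −3 1/3 +1 2/3 = +2/3 stops.

2/3 stop brighter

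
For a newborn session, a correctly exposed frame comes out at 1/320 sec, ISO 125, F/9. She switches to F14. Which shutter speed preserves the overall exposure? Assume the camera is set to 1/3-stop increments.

1/125s

Aperture: f/9 → f/10 → f/11 → f/13 → f/14 — 1 1/3 stops stopped down (darker).
Need 1 1/3 stops brighter from the shutter speed: 1/320 → 1/250 → 1/200 → 1/160 → 1/125.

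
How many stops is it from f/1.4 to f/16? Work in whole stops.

f/1.4 → f/2 → f/2.8 → f/4 → f/5.6 → f/8 → f/11 → f/16 — count the steps: 7 stops.

7 stops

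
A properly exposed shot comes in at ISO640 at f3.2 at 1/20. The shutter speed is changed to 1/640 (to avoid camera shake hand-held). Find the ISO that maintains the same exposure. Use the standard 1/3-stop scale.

Shutter speed: 1/20 → 1/25 → 1/30 → 1/40 → 1/50 → 1/60 → 1/80 → 1/100 → 1/125 → 1/160 → 1/200 → 1/250 → 1/320 → 1/400 → 1/500 → 1/640 — 5 stops faster (darker).
Need 5 stops brighter from the ISO: 640 → 800 → 1000 → 1250 → 1600 → 2000 → 2500 → 3200 → 4000 → 5000 → 6400 → 8000 → 10000 → 12800 → 16000 → 20000.

ISO 20000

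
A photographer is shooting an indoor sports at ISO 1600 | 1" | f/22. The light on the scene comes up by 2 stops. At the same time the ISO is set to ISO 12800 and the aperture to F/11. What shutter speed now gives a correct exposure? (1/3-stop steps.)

Scene light: 2 stops brighter.
ISO: 1600 → 2000 → 2500 → 3200 → 4000 → 5000 → 6400 → 8000 → 10000 → 12800 — 3 stops higher (brighter).
Aperture: f/22 → f/20 → f/18 → f/16 → f/14 → f/13 → f/11 — 2 stops opened up (brighter).
Net so far: 7 stops brighter. Shutter speed: 1 → 0.8 → 0.6 → 0.5 → 0.4 → 0.3 → 1/4 → 1/5 → 1/6 → 1/8 → 1/10 → 1/13 → 1/15 → 1/20 → 1/25 → 1/30 → 1/40 → 1/50 → 1/60 → 1/80 → 1/100 → 1/125.

1/125s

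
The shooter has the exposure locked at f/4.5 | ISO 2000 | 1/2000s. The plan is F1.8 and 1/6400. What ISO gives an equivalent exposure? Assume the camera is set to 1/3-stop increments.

Aperture: f/4.5 → f/4 → f/3.5 → f/3.2 → f/2.8 → f/2.5 → f/2.2 → f/2 → f/1.8 — 2 2/3 stops opened up (brighter).
Shutter speed: 1/2000 → 1/2500 → 1/3200 → 1/4000 → 1/5000 → 1/6400 — 1 2/3 stops faster (darker).
Net change so far: 1 stop brighter. Offset with the ISO: 2000 → 1600 → 1250 → 1000.

ISO 1000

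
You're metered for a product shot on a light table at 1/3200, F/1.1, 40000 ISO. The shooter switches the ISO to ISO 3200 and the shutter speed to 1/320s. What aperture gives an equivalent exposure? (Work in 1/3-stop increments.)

f/1.0

ISO: 40000 → 32000 → 25600 → 20000 → 16000 → 12800 → 10000 → 8000 → 6400 → 5000 → 4000 → 3200 — 3 2/3 stops lower (darker).
Shutter speed: 1/3200 → 1/2500 → 1/2000 → 1/1600 → 1/1250 → 1/1000 → 1/800 → 1/640 → 1/500 → 1/400 → 1/320 — 3 1/3 stops slower (brighter).
Net change so far: 1/3 stop darker. Offset with the aperture: f/1.1 → f/1.0.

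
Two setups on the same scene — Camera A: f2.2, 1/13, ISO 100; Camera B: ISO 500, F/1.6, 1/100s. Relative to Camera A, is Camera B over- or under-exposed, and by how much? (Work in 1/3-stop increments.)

Aperture: f/2.2 → f/2 → f/1.8 → f/1.6 — 1 stop larger aperture (brighter).
Shutter speed: 1/13 → 1/15 → 1/20 → 1/25 → 1/30 → 1/40 → 1/50 → 1/60 → 1/80 → 1/100 — 3 stops faster (darker).
ISO: 100 → 125 → 160 → 200 → 250 → 320 → 400 → 500 — 2 1/3 stops raised (brighter).
Net: +1 −3 +2 1/3 = +1/3 stops.

1/3 stop brighter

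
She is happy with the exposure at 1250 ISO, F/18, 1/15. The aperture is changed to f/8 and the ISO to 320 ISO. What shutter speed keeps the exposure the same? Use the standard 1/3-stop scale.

1/20s

Aperture: f/18 → f/16 → f/14 → f/13 → f/11 → f/10 → f/9 → f/8 — 2 1/3 stops wider (brighter).
ISO: 1250 → 1000 → 800 → 640 → 500 → 400 → 320 — 2 stops dropped (darker).
Net change so far: 1/3 stop brighter. Offset with the shutter speed: 1/15 → 1/20.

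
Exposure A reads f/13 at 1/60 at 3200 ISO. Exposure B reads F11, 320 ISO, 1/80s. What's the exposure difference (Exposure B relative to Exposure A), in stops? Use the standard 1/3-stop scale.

Aperture: f/13 → f/11 — 1/3 stop larger aperture (brighter).
Shutter speed: 1/60 → 1/80 — 1/3 stop shorter (darker).
ISO: 3200 → 2500 → 2000 → 1600 → 1250 → 1000 → 800 → 640 → 500 → 400 → 320 — 3 1/3 stops lower (darker).
Net: +1/3 −1/3 −3 1/3 = −3 1/3 stops.

3 1/3 stops darker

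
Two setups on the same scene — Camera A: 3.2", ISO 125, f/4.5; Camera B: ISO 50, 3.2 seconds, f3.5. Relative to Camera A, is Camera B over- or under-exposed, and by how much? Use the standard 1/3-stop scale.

Aperture: f/4.5 → f/4 → f/3.5 — 2/3 stop larger aperture (brighter).
Shutter speed: unchanged.
ISO: 125 → 100 → 80 → 64 → 50 — 1 1/3 stops dropped (darker).
Net: +2/3 −1 1/3 = −2/3 stops.

2/3 stop darker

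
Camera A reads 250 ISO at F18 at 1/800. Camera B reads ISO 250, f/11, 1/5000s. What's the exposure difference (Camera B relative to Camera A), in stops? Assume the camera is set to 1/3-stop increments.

1 1/3 stops darker

Aperture: f/18 → f/16 → f/14 → f/13 → f/11 — 1 1/3 stops wider (brighter).
Shutter speed: 1/800 → 1/1000 → 1/1250 → 1/1600 → 1/2000 → 1/2500 → 1/3200 → 1/4000 → 1/5000 — 2 2/3 stops shorter (darker).
ISO: unchanged.
Net: +1 1/3 −2 2/3 = −1 1/3 stops.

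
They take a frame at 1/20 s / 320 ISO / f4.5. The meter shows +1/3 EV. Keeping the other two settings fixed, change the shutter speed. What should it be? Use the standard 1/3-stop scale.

Overexposed by 1/3 stop → need 1/3 stop darker.
Shutter speed: 1/20 → 1/25.

1/25s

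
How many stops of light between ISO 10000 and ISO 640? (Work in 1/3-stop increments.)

10000 → 8000 → 6400 → 5000 → 4000 → 3200 → 2500 → 2000 → 1600 → 1250 → 1000 → 800 → 640 — count the steps: 12 third-stops = 4 stops.

4 stops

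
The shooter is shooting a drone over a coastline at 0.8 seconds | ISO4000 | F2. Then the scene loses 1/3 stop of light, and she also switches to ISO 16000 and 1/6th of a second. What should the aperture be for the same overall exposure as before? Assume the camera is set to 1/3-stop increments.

Scene light: 1/3 stop darker.
ISO: 4000 → 5000 → 6400 → 8000 → 10000 → 12800 → 16000 — 2 stops raised (brighter).
Shutter speed: 0.8 → 0.6 → 0.5 → 0.4 → 0.3 → 1/4 → 1/5 → 1/6 — 2 1/3 stops shorter (darker).
Net so far: 2/3 stop darker. Aperture: f/2 → f/1.8 → f/1.6.

f/1.6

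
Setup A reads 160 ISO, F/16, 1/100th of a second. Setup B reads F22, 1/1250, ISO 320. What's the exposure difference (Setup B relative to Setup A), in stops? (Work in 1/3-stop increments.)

Aperture: f/16 → f/18 → f/20 → f/22 — 1 stop stopped down (darker).
Shutter speed: 1/100 → 1/125 → 1/160 → 1/200 → 1/250 → 1/320 → 1/400 → 1/500 → 1/640 → 1/800 → 1/1000 → 1/1250 — 3 2/3 stops shorter (darker).
ISO: 160 → 200 → 250 → 320 — 1 stop higher (brighter).
Net: −1 −3 2/3 +1 = −3 2/3 stops.

3 2/3 stops darker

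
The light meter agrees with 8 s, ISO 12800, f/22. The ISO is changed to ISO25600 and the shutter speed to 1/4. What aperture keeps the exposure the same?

f/5.6

ISO: 12800 → 25600 — 1 stop higher (brighter).
Shutter speed: 8 → 4 → 2 → 1 → 1/2 → 1/4 — 5 stops shorter (darker).
Net change so far: 4 stops darker. Offset with the aperture: f/22 → f/16 → f/11 → f/8 → f/5.6.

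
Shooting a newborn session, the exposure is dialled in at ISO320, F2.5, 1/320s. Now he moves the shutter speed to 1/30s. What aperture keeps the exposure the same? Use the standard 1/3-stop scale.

f/8

Shutter speed: 1/320 → 1/250 → 1/200 → 1/160 → 1/125 → 1/100 → 1/80 → 1/60 → 1/50 → 1/40 → 1/30 — 3 1/3 stops longer (brighter).
Need 3 1/3 stops darker from the aperture: f/2.5 → f/2.8 → f/3.2 → f/3.5 → f/4 → f/4.5 → f/5 → f/5.6 → f/6.3 → f/7.1 → f/8.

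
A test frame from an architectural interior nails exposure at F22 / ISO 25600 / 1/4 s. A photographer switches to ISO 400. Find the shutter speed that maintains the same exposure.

15 s

ISO: 25600 → 12800 → 6400 → 3200 → 1600 → 800 → 400 — 6 stops lower (darker).
Need 6 stops brighter from the shutter speed: 1/4 → 1/2 → 1 → 2 → 4 → 8 → 15.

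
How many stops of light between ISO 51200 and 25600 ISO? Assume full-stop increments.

51200 → 25600 — count the steps: 1 stop.

1 stop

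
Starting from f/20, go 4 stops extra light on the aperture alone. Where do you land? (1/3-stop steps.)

f/5

Aperture: f/20 → f/18 → f/16 → f/14 → f/13 → f/11 → f/10 → f/9 → f/8 → f/7.1 → f/6.3 → f/5.6 → f/5 — 4 stops opened up (brighter).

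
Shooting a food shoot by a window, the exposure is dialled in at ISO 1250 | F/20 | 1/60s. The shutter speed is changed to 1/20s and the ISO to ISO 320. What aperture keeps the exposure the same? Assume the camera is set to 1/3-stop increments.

f/18

Shutter speed: 1/60 → 1/50 → 1/40 → 1/30 → 1/25 → 1/20 — 1 2/3 stops longer (brighter).
ISO: 1250 → 1000 → 800 → 640 → 500 → 400 → 320 — 2 stops dropped (darker).
Net change so far: 1/3 stop darker. Offset with the aperture: f/20 → f/18.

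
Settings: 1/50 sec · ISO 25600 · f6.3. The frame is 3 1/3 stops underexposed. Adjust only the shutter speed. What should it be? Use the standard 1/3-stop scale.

Underexposed by 3 1/3 stops → need 3 1/3 stops brighter.
Shutter speed: 1/50 → 1/40 → 1/30 → 1/25 → 1/20 → 1/15 → 1/13 → 1/10 → 1/8 → 1/6 → 1/5.

1/5s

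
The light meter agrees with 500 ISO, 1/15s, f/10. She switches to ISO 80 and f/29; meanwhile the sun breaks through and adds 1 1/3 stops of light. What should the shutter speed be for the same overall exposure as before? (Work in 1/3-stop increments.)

Scene light: 1 1/3 stops brighter.
ISO: 500 → 400 → 320 → 250 → 200 → 160 → 125 → 100 → 80 — 2 2/3 stops lower (darker).
Aperture: f/10 → f/11 → f/13 → f/14 → f/16 → f/18 → f/20 → f/22 → f/25 → f/29 — 3 stops stopped down (darker).
Net so far: 4 1/3 stops darker. Shutter speed: 1/15 → 1/13 → 1/10 → 1/8 → 1/6 → 1/5 → 1/4 → 0.3 → 0.4 → 0.5 → 0.6 → 0.8 → 1 → 1.3.

1.3 s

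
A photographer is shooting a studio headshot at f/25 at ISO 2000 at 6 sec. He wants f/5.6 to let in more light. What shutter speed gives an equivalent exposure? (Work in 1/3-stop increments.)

0.3 s

Aperture: f/25 → f/22 → f/20 → f/18 → f/16 → f/14 → f/13 → f/11 → f/10 → f/9 → f/8 → f/7.1 → f/6.3 → f/5.6 — 4 1/3 stops wider (brighter).
Need 4 1/3 stops darker from the shutter speed: 6 → 5 → 4 → 3.2 → 2.5 → 2 → 1.6 → 1.3 → 1 → 0.8 → 0.6 → 0.5 → 0.4 → 0.3.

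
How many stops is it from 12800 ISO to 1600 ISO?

3 stops

12800 → 6400 → 3200 → 1600 — count the steps: 3 stops.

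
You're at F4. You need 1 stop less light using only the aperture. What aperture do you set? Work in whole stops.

Aperture: f/4 → f/5.6 — 1 stop narrower (darker).

f/5.6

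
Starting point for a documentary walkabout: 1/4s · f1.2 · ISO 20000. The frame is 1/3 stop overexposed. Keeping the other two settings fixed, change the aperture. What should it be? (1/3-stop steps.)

Overexposed by 1/3 stop → need 1/3 stop darker.
Aperture: f/1.2 → f/1.4.

f/1.4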